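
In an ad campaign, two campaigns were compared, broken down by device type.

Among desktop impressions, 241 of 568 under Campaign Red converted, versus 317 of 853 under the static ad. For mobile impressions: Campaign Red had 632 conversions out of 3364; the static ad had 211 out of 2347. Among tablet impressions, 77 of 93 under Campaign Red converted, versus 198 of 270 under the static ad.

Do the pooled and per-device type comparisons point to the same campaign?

Desktop: Campaign Red 241/568 = 42.4%, the static ad 317/853 = 37.2% → Campaign Red
Mobile: Campaign Red 632/3364 = 18.8%, the static ad 211/2347 = 9.0% → Campaign Red
Tablet: Campaign Red 77/93 = 82.8%, the static ad 198/270 = 73.3% → Campaign Red
Overall: Campaign Red 950/4025 = 23.6%, the static ad 726/3470 = 20.9% → Campaign Red
Campaign Red wins overall and in every device group — no reversal.

Yes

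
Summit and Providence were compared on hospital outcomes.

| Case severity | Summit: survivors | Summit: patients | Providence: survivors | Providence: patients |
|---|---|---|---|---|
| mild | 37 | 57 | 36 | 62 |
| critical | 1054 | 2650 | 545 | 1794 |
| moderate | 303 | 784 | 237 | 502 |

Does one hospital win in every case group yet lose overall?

Mild: Summit 37/57 = 64.9%, Providence 36/62 = 58.1% → Summit
Critical: Summit 1054/2650 = 39.8%, Providence 545/1794 = 30.4% → Summit
Moderate: Summit 303/784 = 38.6%, Providence 237/502 = 47.2% → Providence
Overall: Summit 1394/3491 = 39.9%, Providence 818/2358 = 34.7% → Summit
Neither sweeps: Summit wins 2 of 3 groups, Providence wins 1. Summit wins overall but not every group — no Simpson reversal.

No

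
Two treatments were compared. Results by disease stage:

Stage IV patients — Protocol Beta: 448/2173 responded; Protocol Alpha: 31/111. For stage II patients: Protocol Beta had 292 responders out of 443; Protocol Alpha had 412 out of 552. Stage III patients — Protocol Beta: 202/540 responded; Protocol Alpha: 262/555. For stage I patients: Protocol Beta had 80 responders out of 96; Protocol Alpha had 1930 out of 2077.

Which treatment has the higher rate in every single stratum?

Stage IV: Protocol Beta 448/2173 = 20.6%, Protocol Alpha 31/111 = 27.9% → Protocol Alpha
Stage II: Protocol Beta 292/443 = 65.9%, Protocol Alpha 412/552 = 74.6% → Protocol Alpha
Stage III: Protocol Beta 202/540 = 37.4%, Protocol Alpha 262/555 = 47.2% → Protocol Alpha
Stage I: Protocol Beta 80/96 = 83.3%, Protocol Alpha 1930/2077 = 92.9% → Protocol Alpha
Protocol Alpha has the higher rate in all 4 groups.

Protocol Alpha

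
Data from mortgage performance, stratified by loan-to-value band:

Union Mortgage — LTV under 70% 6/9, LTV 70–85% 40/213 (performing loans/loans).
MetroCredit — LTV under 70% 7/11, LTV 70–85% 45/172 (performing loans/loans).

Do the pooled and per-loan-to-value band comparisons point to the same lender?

No

LTV under 70%: Union Mortgage 6/9 = 66.7%, MetroCredit 7/11 = 63.6% → Union Mortgage
LTV 70–85%: Union Mortgage 40/213 = 18.8%, MetroCredit 45/172 = 26.2% → MetroCredit
Overall: Union Mortgage 46/222 = 20.7%, MetroCredit 52/183 = 28.4% → MetroCredit
Neither sweeps: Union Mortgage wins 1 of 2 groups, MetroCredit wins 1. MetroCredit wins overall but not every group — no Simpson reversal.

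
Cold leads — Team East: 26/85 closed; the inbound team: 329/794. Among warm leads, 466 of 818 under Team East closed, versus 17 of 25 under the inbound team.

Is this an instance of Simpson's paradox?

Yes

Cold: Team East 26/85 = 30.6%, the inbound team 329/794 = 41.4% → the inbound team
Warm: Team East 466/818 = 57.0%, the inbound team 17/25 = 68.0% → the inbound team
Overall: Team East 492/903 = 54.5%, the inbound team 346/819 = 42.2% → Team East
The inbound team wins each lead group but Team East wins overall — the comparison reverses. The inbound team's leads skew toward cold, which has a lower base rate.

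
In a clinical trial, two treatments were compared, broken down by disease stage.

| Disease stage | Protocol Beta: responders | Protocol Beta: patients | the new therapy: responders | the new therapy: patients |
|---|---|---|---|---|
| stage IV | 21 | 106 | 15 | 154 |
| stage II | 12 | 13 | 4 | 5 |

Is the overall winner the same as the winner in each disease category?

Stage IV: Protocol Beta 21/106 = 19.8%, the new therapy 15/154 = 9.7% → Protocol Beta
Stage II: Protocol Beta 12/13 = 92.3%, the new therapy 4/5 = 80.0% → Protocol Beta
Overall: Protocol Beta 33/119 = 27.7%, the new therapy 19/159 = 11.9% → Protocol Beta
Protocol Beta wins overall and in every disease group — no reversal.

Yes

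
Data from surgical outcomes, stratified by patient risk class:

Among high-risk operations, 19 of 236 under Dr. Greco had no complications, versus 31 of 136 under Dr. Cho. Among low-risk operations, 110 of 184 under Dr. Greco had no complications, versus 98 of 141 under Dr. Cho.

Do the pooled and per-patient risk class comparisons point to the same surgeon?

High-risk: Dr. Greco 19/236 = 8.1%, Dr. Cho 31/136 = 22.8% → Dr. Cho
Low-risk: Dr. Greco 110/184 = 59.8%, Dr. Cho 98/141 = 69.5% → Dr. Cho
Overall: Dr. Greco 129/420 = 30.7%, Dr. Cho 129/277 = 46.6% → Dr. Cho
Dr. Cho wins overall and in every patient risk group — no reversal.

Yes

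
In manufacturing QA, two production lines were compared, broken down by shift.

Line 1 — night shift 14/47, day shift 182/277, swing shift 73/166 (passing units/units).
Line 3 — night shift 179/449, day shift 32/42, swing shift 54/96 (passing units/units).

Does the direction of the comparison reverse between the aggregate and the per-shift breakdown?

Yes

Night shift: Line 1 14/47 = 29.8%, Line 3 179/449 = 39.9% → Line 3
Day shift: Line 1 182/277 = 65.7%, Line 3 32/42 = 76.2% → Line 3
Swing shift: Line 1 73/166 = 44.0%, Line 3 54/96 = 56.2% → Line 3
Overall: Line 1 269/490 = 54.9%, Line 3 265/587 = 45.1% → Line 1
Line 3 wins each shift group but Line 1 wins overall — the comparison reverses. Line 3's units skew toward night shift, which has a lower base rate.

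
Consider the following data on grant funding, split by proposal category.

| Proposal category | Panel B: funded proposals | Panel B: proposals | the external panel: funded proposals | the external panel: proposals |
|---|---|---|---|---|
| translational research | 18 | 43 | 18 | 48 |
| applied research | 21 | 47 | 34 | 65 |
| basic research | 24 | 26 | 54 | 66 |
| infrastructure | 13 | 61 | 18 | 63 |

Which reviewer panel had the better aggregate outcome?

the external panel

Translational research: Panel B 18/43 = 41.9%, the external panel 18/48 = 37.5% → Panel B
Applied research: Panel B 21/47 = 44.7%, the external panel 34/65 = 52.3% → the external panel
Basic research: Panel B 24/26 = 92.3%, the external panel 54/66 = 81.8% → Panel B
Infrastructure: Panel B 13/61 = 21.3%, the external panel 18/63 = 28.6% → the external panel
Overall: Panel B 76/177 = 42.9%, the external panel 124/242 = 51.2% → the external panel
(Neither sweeps every proposal group, but the external panel has the higher pooled rate.)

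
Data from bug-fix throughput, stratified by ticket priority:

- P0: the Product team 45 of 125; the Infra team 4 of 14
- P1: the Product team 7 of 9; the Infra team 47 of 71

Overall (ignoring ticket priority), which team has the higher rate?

the Infra team

P0: the Product team 45/125 = 36.0%, the Infra team 4/14 = 28.6% → the Product team
P1: the Product team 7/9 = 77.8%, the Infra team 47/71 = 66.2% → the Product team
Overall: the Product team 52/134 = 38.8%, the Infra team 51/85 = 60.0% → the Infra team
(The Product team wins every ticket group but the Infra team wins overall — the Product team's tickets skew toward the low-rate P0 group.)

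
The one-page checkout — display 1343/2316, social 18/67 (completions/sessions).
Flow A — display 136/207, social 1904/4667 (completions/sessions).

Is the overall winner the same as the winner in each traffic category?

No

Display: the one-page checkout 1343/2316 = 58.0%, Flow A 136/207 = 65.7% → Flow A
Social: the one-page checkout 18/67 = 26.9%, Flow A 1904/4667 = 40.8% → Flow A
Overall: the one-page checkout 1361/2383 = 57.1%, Flow A 2040/4874 = 41.9% → the one-page checkout
Flow A wins each traffic group but the one-page checkout wins overall — the comparison reverses. Flow A's sessions skew toward social, which has a lower base rate.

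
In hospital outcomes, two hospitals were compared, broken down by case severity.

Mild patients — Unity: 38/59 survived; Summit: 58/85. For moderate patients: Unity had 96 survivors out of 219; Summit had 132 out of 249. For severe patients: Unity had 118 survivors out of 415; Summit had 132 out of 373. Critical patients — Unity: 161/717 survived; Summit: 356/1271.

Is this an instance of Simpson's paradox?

No

Mild: Unity 38/59 = 64.4%, Summit 58/85 = 68.2% → Summit
Moderate: Unity 96/219 = 43.8%, Summit 132/249 = 53.0% → Summit
Severe: Unity 118/415 = 28.4%, Summit 132/373 = 35.4% → Summit
Critical: Unity 161/717 = 22.5%, Summit 356/1271 = 28.0% → Summit
Overall: Unity 413/1410 = 29.3%, Summit 678/1978 = 34.3% → Summit
Summit wins overall and in every case group — no reversal.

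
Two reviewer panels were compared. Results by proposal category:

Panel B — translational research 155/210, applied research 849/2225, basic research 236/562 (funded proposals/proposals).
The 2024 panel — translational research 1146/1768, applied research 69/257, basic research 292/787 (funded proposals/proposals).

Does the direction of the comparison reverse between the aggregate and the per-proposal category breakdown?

Yes

Translational research: Panel B 155/210 = 73.8%, the 2024 panel 1146/1768 = 64.8% → Panel B
Applied research: Panel B 849/2225 = 38.2%, the 2024 panel 69/257 = 26.8% → Panel B
Basic research: Panel B 236/562 = 42.0%, the 2024 panel 292/787 = 37.1% → Panel B
Overall: Panel B 1240/2997 = 41.4%, the 2024 panel 1507/2812 = 53.6% → the 2024 panel
Panel B wins each proposal group but the 2024 panel wins overall — the comparison reverses. Panel B's proposals skew toward applied research, which has a lower base rate.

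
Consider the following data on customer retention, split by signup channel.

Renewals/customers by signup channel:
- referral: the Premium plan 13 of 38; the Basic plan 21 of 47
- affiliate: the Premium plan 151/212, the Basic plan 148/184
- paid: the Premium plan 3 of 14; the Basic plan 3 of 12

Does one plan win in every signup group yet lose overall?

Referral: the Premium plan 13/38 = 34.2%, the Basic plan 21/47 = 44.7% → the Basic plan
Affiliate: the Premium plan 151/212 = 71.2%, the Basic plan 148/184 = 80.4% → the Basic plan
Paid: the Premium plan 3/14 = 21.4%, the Basic plan 3/12 = 25.0% → the Basic plan
Overall: the Premium plan 167/264 = 63.3%, the Basic plan 172/243 = 70.8% → the Basic plan
The Basic plan wins overall and in every signup group — no reversal.

No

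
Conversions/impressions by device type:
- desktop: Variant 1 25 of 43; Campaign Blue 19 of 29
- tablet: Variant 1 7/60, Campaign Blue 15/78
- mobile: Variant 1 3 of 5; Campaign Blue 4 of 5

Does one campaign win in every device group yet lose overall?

Desktop: Variant 1 25/43 = 58.1%, Campaign Blue 19/29 = 65.5% → Campaign Blue
Tablet: Variant 1 7/60 = 11.7%, Campaign Blue 15/78 = 19.2% → Campaign Blue
Mobile: Variant 1 3/5 = 60.0%, Campaign Blue 4/5 = 80.0% → Campaign Blue
Overall: Variant 1 35/108 = 32.4%, Campaign Blue 38/112 = 33.9% → Campaign Blue
Campaign Blue wins overall and in every device group — no reversal.

No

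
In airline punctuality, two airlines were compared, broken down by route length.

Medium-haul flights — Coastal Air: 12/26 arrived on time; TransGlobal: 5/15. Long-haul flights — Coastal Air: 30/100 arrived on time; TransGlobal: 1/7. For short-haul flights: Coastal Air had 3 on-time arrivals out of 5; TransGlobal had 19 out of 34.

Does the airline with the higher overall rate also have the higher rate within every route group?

No

Medium-haul: Coastal Air 12/26 = 46.2%, TransGlobal 5/15 = 33.3% → Coastal Air
Long-haul: Coastal Air 30/100 = 30.0%, TransGlobal 1/7 = 14.3% → Coastal Air
Short-haul: Coastal Air 3/5 = 60.0%, TransGlobal 19/34 = 55.9% → Coastal Air
Overall: Coastal Air 45/131 = 34.4%, TransGlobal 25/56 = 44.6% → TransGlobal
Coastal Air wins each route group but TransGlobal wins overall — the comparison reverses. Coastal Air's flights skew toward long-haul, which has a lower base rate.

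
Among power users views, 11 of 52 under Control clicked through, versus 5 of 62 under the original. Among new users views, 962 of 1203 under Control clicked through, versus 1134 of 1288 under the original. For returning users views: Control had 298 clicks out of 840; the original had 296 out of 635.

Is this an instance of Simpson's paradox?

Power users: Control 11/52 = 21.2%, the original 5/62 = 8.1% → Control
New users: Control 962/1203 = 80.0%, the original 1134/1288 = 88.0% → the original
Returning users: Control 298/840 = 35.5%, the original 296/635 = 46.6% → the original
Overall: Control 1271/2095 = 60.7%, the original 1435/1985 = 72.3% → the original
Neither sweeps: Control wins 1 of 3 groups, the original wins 2. The original wins overall but not every group — no Simpson reversal.

No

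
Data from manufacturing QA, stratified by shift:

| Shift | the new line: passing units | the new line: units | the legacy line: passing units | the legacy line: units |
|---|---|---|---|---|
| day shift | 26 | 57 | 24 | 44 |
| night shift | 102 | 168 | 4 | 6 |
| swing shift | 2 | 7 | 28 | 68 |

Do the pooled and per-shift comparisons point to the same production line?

Day shift: the new line 26/57 = 45.6%, the legacy line 24/44 = 54.5% → the legacy line
Night shift: the new line 102/168 = 60.7%, the legacy line 4/6 = 66.7% → the legacy line
Swing shift: the new line 2/7 = 28.6%, the legacy line 28/68 = 41.2% → the legacy line
Overall: the new line 130/232 = 56.0%, the legacy line 56/118 = 47.5% → the new line
The legacy line wins each shift group but the new line wins overall — the comparison reverses. The legacy line's units skew toward swing shift, which has a lower base rate.

No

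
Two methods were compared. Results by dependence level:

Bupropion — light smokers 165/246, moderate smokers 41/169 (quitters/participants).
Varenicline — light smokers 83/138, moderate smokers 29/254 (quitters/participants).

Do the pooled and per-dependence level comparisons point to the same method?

Light smokers: bupropion 165/246 = 67.1%, varenicline 83/138 = 60.1% → bupropion
Moderate smokers: bupropion 41/169 = 24.3%, varenicline 29/254 = 11.4% → bupropion
Overall: bupropion 206/415 = 49.6%, varenicline 112/392 = 28.6% → bupropion
Bupropion wins overall and in every dependence group — no reversal.

Yes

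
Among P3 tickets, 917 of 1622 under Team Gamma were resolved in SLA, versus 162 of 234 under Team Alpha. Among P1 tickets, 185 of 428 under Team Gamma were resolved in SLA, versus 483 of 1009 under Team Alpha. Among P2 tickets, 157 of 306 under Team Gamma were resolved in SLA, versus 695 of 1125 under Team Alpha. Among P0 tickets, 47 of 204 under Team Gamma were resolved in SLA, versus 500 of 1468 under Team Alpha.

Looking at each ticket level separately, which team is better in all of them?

Team Alpha

P3: Team Gamma 917/1622 = 56.5%, Team Alpha 162/234 = 69.2% → Team Alpha
P1: Team Gamma 185/428 = 43.2%, Team Alpha 483/1009 = 47.9% → Team Alpha
P2: Team Gamma 157/306 = 51.3%, Team Alpha 695/1125 = 61.8% → Team Alpha
P0: Team Gamma 47/204 = 23.0%, Team Alpha 500/1468 = 34.1% → Team Alpha
Team Alpha has the higher rate in all 4 groups.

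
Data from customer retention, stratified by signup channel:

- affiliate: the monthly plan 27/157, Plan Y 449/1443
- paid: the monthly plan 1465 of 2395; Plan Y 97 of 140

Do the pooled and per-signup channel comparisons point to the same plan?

Affiliate: the monthly plan 27/157 = 17.2%, Plan Y 449/1443 = 31.1% → Plan Y
Paid: the monthly plan 1465/2395 = 61.2%, Plan Y 97/140 = 69.3% → Plan Y
Overall: the monthly plan 1492/2552 = 58.5%, Plan Y 546/1583 = 34.5% → the monthly plan
Plan Y wins each signup group but the monthly plan wins overall — the comparison reverses. Plan Y's customers skew toward affiliate, which has a lower base rate.

No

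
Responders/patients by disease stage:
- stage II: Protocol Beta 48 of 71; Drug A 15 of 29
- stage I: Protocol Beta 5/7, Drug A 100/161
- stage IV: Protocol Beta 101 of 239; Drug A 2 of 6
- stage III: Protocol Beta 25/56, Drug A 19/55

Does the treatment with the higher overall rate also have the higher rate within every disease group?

Stage II: Protocol Beta 48/71 = 67.6%, Drug A 15/29 = 51.7% → Protocol Beta
Stage I: Protocol Beta 5/7 = 71.4%, Drug A 100/161 = 62.1% → Protocol Beta
Stage IV: Protocol Beta 101/239 = 42.3%, Drug A 2/6 = 33.3% → Protocol Beta
Stage III: Protocol Beta 25/56 = 44.6%, Drug A 19/55 = 34.5% → Protocol Beta
Overall: Protocol Beta 179/373 = 48.0%, Drug A 136/251 = 54.2% → Drug A
Protocol Beta wins each disease group but Drug A wins overall — the comparison reverses. Protocol Beta's patients skew toward stage IV, which has a lower base rate.

No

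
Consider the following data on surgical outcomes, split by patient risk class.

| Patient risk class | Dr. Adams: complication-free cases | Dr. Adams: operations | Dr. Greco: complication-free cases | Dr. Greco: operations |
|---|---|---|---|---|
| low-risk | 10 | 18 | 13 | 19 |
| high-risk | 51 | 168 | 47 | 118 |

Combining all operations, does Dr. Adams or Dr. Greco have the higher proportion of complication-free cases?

Dr. Greco

Low-risk: Dr. Adams 10/18 = 55.6%, Dr. Greco 13/19 = 68.4% → Dr. Greco
High-risk: Dr. Adams 51/168 = 30.4%, Dr. Greco 47/118 = 39.8% → Dr. Greco
Overall: Dr. Adams 61/186 = 32.8%, Dr. Greco 60/137 = 43.8% → Dr. Greco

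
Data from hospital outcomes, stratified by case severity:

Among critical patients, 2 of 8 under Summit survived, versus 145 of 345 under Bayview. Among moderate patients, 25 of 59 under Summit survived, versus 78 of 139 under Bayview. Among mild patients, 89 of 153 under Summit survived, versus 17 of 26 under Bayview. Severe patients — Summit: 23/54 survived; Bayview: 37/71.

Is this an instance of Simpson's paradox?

Yes

Critical: Summit 2/8 = 25.0%, Bayview 145/345 = 42.0% → Bayview
Moderate: Summit 25/59 = 42.4%, Bayview 78/139 = 56.1% → Bayview
Mild: Summit 89/153 = 58.2%, Bayview 17/26 = 65.4% → Bayview
Severe: Summit 23/54 = 42.6%, Bayview 37/71 = 52.1% → Bayview
Overall: Summit 139/274 = 50.7%, Bayview 277/581 = 47.7% → Summit
Bayview wins each case group but Summit wins overall — the comparison reverses. Bayview's patients skew toward critical, which has a lower base rate.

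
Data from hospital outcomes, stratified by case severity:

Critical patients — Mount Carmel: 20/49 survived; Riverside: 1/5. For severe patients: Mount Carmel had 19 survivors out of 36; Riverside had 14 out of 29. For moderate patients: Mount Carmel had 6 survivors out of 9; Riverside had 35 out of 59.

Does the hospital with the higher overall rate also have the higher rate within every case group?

Critical: Mount Carmel 20/49 = 40.8%, Riverside 1/5 = 20.0% → Mount Carmel
Severe: Mount Carmel 19/36 = 52.8%, Riverside 14/29 = 48.3% → Mount Carmel
Moderate: Mount Carmel 6/9 = 66.7%, Riverside 35/59 = 59.3% → Mount Carmel
Overall: Mount Carmel 45/94 = 47.9%, Riverside 50/93 = 53.8% → Riverside
Mount Carmel wins each case group but Riverside wins overall — the comparison reverses. Mount Carmel's patients skew toward critical, which has a lower base rate.

No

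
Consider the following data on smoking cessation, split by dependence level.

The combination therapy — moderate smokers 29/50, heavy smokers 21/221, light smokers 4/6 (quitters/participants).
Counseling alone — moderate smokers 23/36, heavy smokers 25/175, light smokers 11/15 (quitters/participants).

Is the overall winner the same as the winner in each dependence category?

Moderate smokers: the combination therapy 29/50 = 58.0%, counseling alone 23/36 = 63.9% → counseling alone
Heavy smokers: the combination therapy 21/221 = 9.5%, counseling alone 25/175 = 14.3% → counseling alone
Light smokers: the combination therapy 4/6 = 66.7%, counseling alone 11/15 = 73.3% → counseling alone
Overall: the combination therapy 54/277 = 19.5%, counseling alone 59/226 = 26.1% → counseling alone
Counseling alone wins overall and in every dependence group — no reversal.

Yes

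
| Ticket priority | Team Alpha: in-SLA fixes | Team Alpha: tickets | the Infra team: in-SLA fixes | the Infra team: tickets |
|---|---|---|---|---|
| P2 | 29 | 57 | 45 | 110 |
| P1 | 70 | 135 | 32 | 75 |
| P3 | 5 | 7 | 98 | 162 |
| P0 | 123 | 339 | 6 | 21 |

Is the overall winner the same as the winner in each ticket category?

No

P2: Team Alpha 29/57 = 50.9%, the Infra team 45/110 = 40.9% → Team Alpha
P1: Team Alpha 70/135 = 51.9%, the Infra team 32/75 = 42.7% → Team Alpha
P3: Team Alpha 5/7 = 71.4%, the Infra team 98/162 = 60.5% → Team Alpha
P0: Team Alpha 123/339 = 36.3%, the Infra team 6/21 = 28.6% → Team Alpha
Overall: Team Alpha 227/538 = 42.2%, the Infra team 181/368 = 49.2% → the Infra team
Team Alpha wins each ticket group but the Infra team wins overall — the comparison reverses. Team Alpha's tickets skew toward P0, which has a lower base rate.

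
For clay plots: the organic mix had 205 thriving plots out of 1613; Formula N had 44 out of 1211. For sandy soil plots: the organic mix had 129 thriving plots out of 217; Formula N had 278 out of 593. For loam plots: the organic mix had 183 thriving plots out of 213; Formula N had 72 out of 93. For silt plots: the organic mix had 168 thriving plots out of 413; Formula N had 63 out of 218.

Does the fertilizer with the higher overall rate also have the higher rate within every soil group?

Clay: the organic mix 205/1613 = 12.7%, Formula N 44/1211 = 3.6% → the organic mix
Sandy soil: the organic mix 129/217 = 59.4%, Formula N 278/593 = 46.9% → the organic mix
Loam: the organic mix 183/213 = 85.9%, Formula N 72/93 = 77.4% → the organic mix
Silt: the organic mix 168/413 = 40.7%, Formula N 63/218 = 28.9% → the organic mix
Overall: the organic mix 685/2456 = 27.9%, Formula N 457/2115 = 21.6% → the organic mix
The organic mix wins overall and in every soil group — no reversal.

Yes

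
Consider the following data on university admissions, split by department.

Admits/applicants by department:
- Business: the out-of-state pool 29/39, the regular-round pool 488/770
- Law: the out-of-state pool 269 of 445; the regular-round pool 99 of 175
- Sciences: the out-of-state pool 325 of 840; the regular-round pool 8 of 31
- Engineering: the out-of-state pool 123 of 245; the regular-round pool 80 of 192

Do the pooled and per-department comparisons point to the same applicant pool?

No

Business: the out-of-state pool 29/39 = 74.4%, the regular-round pool 488/770 = 63.4% → the out-of-state pool
Law: the out-of-state pool 269/445 = 60.4%, the regular-round pool 99/175 = 56.6% → the out-of-state pool
Sciences: the out-of-state pool 325/840 = 38.7%, the regular-round pool 8/31 = 25.8% → the out-of-state pool
Engineering: the out-of-state pool 123/245 = 50.2%, the regular-round pool 80/192 = 41.7% → the out-of-state pool
Overall: the out-of-state pool 746/1569 = 47.5%, the regular-round pool 675/1168 = 57.8% → the regular-round pool
The out-of-state pool wins each department group but the regular-round pool wins overall — the comparison reverses. The out-of-state pool's applicants skew toward Sciences, which has a lower base rate.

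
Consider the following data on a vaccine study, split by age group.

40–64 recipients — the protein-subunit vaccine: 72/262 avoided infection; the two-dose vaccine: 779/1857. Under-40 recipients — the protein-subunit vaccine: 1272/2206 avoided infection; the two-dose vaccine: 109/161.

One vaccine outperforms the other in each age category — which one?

the two-dose vaccine

40–64: the protein-subunit vaccine 72/262 = 27.5%, the two-dose vaccine 779/1857 = 41.9% → the two-dose vaccine
Under-40: the protein-subunit vaccine 1272/2206 = 57.7%, the two-dose vaccine 109/161 = 67.7% → the two-dose vaccine
The two-dose vaccine has the higher rate in both groups.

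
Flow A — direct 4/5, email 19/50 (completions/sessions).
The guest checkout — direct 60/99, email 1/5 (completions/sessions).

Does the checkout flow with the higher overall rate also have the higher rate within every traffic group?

Direct: Flow A 4/5 = 80.0%, the guest checkout 60/99 = 60.6% → Flow A
Email: Flow A 19/50 = 38.0%, the guest checkout 1/5 = 20.0% → Flow A
Overall: Flow A 23/55 = 41.8%, the guest checkout 61/104 = 58.7% → the guest checkout
Flow A wins each traffic group but the guest checkout wins overall — the comparison reverses. Flow A's sessions skew toward email, which has a lower base rate.

No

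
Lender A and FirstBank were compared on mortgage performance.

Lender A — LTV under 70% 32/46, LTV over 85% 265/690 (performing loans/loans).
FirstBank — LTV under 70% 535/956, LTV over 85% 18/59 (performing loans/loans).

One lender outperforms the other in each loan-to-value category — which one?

Lender A

LTV under 70%: Lender A 32/46 = 69.6%, FirstBank 535/956 = 56.0% → Lender A
LTV over 85%: Lender A 265/690 = 38.4%, FirstBank 18/59 = 30.5% → Lender A
Lender A has the higher rate in both groups.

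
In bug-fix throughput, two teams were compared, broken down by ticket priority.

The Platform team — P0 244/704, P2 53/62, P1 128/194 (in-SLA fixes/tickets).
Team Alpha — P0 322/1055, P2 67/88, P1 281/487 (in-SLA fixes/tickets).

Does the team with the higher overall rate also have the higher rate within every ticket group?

P0: the Platform team 244/704 = 34.7%, Team Alpha 322/1055 = 30.5% → the Platform team
P2: the Platform team 53/62 = 85.5%, Team Alpha 67/88 = 76.1% → the Platform team
P1: the Platform team 128/194 = 66.0%, Team Alpha 281/487 = 57.7% → the Platform team
Overall: the Platform team 425/960 = 44.3%, Team Alpha 670/1630 = 41.1% → the Platform team
The Platform team wins overall and in every ticket group — no reversal.

Yes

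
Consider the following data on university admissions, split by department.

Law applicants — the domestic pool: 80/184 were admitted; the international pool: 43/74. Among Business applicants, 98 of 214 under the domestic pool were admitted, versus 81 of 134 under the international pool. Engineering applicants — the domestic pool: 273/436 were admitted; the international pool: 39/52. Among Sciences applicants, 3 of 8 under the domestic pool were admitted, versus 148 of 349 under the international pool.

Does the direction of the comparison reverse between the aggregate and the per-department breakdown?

Yes

Law: the domestic pool 80/184 = 43.5%, the international pool 43/74 = 58.1% → the international pool
Business: the domestic pool 98/214 = 45.8%, the international pool 81/134 = 60.4% → the international pool
Engineering: the domestic pool 273/436 = 62.6%, the international pool 39/52 = 75.0% → the international pool
Sciences: the domestic pool 3/8 = 37.5%, the international pool 148/349 = 42.4% → the international pool
Overall: the domestic pool 454/842 = 53.9%, the international pool 311/609 = 51.1% → the domestic pool
The international pool wins each department group but the domestic pool wins overall — the comparison reverses. The international pool's applicants skew toward Sciences, which has a lower base rate.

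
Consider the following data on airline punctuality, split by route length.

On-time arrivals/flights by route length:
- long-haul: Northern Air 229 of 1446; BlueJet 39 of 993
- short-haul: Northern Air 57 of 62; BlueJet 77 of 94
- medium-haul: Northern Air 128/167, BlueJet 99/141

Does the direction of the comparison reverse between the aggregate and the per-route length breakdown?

No

Long-haul: Northern Air 229/1446 = 15.8%, BlueJet 39/993 = 3.9% → Northern Air
Short-haul: Northern Air 57/62 = 91.9%, BlueJet 77/94 = 81.9% → Northern Air
Medium-haul: Northern Air 128/167 = 76.6%, BlueJet 99/141 = 70.2% → Northern Air
Overall: Northern Air 414/1675 = 24.7%, BlueJet 215/1228 = 17.5% → Northern Air
Northern Air wins overall and in every route group — no reversal.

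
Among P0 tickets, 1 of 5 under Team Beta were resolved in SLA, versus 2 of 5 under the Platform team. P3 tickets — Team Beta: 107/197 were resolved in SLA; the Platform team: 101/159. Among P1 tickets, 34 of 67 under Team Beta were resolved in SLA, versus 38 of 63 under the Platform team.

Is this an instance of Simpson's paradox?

P0: Team Beta 1/5 = 20.0%, the Platform team 2/5 = 40.0% → the Platform team
P3: Team Beta 107/197 = 54.3%, the Platform team 101/159 = 63.5% → the Platform team
P1: Team Beta 34/67 = 50.7%, the Platform team 38/63 = 60.3% → the Platform team
Overall: Team Beta 142/269 = 52.8%, the Platform team 141/227 = 62.1% → the Platform team
The Platform team wins overall and in every ticket group — no reversal.

No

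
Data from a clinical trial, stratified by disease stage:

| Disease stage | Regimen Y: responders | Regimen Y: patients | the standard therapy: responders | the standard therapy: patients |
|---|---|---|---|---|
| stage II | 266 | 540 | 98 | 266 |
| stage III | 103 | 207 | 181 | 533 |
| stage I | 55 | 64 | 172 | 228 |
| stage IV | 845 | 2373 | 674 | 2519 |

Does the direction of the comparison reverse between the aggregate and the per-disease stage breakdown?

No

Stage II: Regimen Y 266/540 = 49.3%, the standard therapy 98/266 = 36.8% → Regimen Y
Stage III: Regimen Y 103/207 = 49.8%, the standard therapy 181/533 = 34.0% → Regimen Y
Stage I: Regimen Y 55/64 = 85.9%, the standard therapy 172/228 = 75.4% → Regimen Y
Stage IV: Regimen Y 845/2373 = 35.6%, the standard therapy 674/2519 = 26.8% → Regimen Y
Overall: Regimen Y 1269/3184 = 39.9%, the standard therapy 1125/3546 = 31.7% → Regimen Y
Regimen Y wins overall and in every disease group — no reversal.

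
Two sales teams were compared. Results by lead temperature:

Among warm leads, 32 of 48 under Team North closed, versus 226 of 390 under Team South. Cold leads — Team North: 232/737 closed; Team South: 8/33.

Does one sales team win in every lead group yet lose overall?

Warm: Team North 32/48 = 66.7%, Team South 226/390 = 57.9% → Team North
Cold: Team North 232/737 = 31.5%, Team South 8/33 = 24.2% → Team North
Overall: Team North 264/785 = 33.6%, Team South 234/423 = 55.3% → Team South
Team North wins each lead group but Team South wins overall — the comparison reverses. Team North's leads skew toward cold, which has a lower base rate.

Yes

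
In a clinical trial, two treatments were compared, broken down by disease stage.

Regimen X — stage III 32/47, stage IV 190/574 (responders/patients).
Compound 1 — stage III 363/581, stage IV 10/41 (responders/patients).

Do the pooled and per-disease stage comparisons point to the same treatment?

No

Stage III: Regimen X 32/47 = 68.1%, Compound 1 363/581 = 62.5% → Regimen X
Stage IV: Regimen X 190/574 = 33.1%, Compound 1 10/41 = 24.4% → Regimen X
Overall: Regimen X 222/621 = 35.7%, Compound 1 373/622 = 60.0% → Compound 1
Regimen X wins each disease group but Compound 1 wins overall — the comparison reverses. Regimen X's patients skew toward stage IV, which has a lower base rate.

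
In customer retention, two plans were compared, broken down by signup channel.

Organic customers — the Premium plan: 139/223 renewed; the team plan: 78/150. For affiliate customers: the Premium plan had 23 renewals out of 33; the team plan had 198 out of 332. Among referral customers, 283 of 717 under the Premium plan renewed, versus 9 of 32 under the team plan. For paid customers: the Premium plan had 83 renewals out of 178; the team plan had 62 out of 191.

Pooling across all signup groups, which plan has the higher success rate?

the team plan

Organic: the Premium plan 139/223 = 62.3%, the team plan 78/150 = 52.0% → the Premium plan
Affiliate: the Premium plan 23/33 = 69.7%, the team plan 198/332 = 59.6% → the Premium plan
Referral: the Premium plan 283/717 = 39.5%, the team plan 9/32 = 28.1% → the Premium plan
Paid: the Premium plan 83/178 = 46.6%, the team plan 62/191 = 32.5% → the Premium plan
Overall: the Premium plan 528/1151 = 45.9%, the team plan 347/705 = 49.2% → the team plan
(The Premium plan wins every signup group but the team plan wins overall — the Premium plan's customers skew toward the low-rate referral group.)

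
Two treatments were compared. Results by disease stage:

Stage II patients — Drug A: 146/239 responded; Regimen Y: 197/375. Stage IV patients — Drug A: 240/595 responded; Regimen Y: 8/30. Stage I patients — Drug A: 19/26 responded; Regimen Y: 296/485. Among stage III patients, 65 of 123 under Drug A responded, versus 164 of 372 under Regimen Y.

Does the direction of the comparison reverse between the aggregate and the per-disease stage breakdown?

Yes

Stage II: Drug A 146/239 = 61.1%, Regimen Y 197/375 = 52.5% → Drug A
Stage IV: Drug A 240/595 = 40.3%, Regimen Y 8/30 = 26.7% → Drug A
Stage I: Drug A 19/26 = 73.1%, Regimen Y 296/485 = 61.0% → Drug A
Stage III: Drug A 65/123 = 52.8%, Regimen Y 164/372 = 44.1% → Drug A
Overall: Drug A 470/983 = 47.8%, Regimen Y 665/1262 = 52.7% → Regimen Y
Drug A wins each disease group but Regimen Y wins overall — the comparison reverses. Drug A's patients skew toward stage IV, which has a lower base rate.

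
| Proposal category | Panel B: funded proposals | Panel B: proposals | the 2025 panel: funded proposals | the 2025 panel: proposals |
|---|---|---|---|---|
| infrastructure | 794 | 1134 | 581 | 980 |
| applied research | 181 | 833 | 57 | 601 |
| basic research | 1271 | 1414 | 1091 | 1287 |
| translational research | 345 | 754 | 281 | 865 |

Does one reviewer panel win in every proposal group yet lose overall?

Infrastructure: Panel B 794/1134 = 70.0%, the 2025 panel 581/980 = 59.3% → Panel B
Applied research: Panel B 181/833 = 21.7%, the 2025 panel 57/601 = 9.5% → Panel B
Basic research: Panel B 1271/1414 = 89.9%, the 2025 panel 1091/1287 = 84.8% → Panel B
Translational research: Panel B 345/754 = 45.8%, the 2025 panel 281/865 = 32.5% → Panel B
Overall: Panel B 2591/4135 = 62.7%, the 2025 panel 2010/3733 = 53.8% → Panel B
Panel B wins overall and in every proposal group — no reversal.

No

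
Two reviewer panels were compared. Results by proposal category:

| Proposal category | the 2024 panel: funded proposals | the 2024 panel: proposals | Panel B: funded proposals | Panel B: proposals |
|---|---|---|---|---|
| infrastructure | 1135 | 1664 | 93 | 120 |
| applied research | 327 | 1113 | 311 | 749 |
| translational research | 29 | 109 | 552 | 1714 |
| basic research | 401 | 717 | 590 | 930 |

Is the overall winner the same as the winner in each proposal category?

No

Infrastructure: the 2024 panel 1135/1664 = 68.2%, Panel B 93/120 = 77.5% → Panel B
Applied research: the 2024 panel 327/1113 = 29.4%, Panel B 311/749 = 41.5% → Panel B
Translational research: the 2024 panel 29/109 = 26.6%, Panel B 552/1714 = 32.2% → Panel B
Basic research: the 2024 panel 401/717 = 55.9%, Panel B 590/930 = 63.4% → Panel B
Overall: the 2024 panel 1892/3603 = 52.5%, Panel B 1546/3513 = 44.0% → the 2024 panel
Panel B wins each proposal group but the 2024 panel wins overall — the comparison reverses. Panel B's proposals skew toward translational research, which has a lower base rate.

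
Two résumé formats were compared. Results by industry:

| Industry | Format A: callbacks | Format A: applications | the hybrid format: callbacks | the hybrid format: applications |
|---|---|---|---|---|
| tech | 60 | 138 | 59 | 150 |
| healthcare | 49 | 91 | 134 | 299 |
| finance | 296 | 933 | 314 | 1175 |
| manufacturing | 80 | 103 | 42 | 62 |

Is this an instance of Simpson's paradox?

No

Tech: Format A 60/138 = 43.5%, the hybrid format 59/150 = 39.3% → Format A
Healthcare: Format A 49/91 = 53.8%, the hybrid format 134/299 = 44.8% → Format A
Finance: Format A 296/933 = 31.7%, the hybrid format 314/1175 = 26.7% → Format A
Manufacturing: Format A 80/103 = 77.7%, the hybrid format 42/62 = 67.7% → Format A
Overall: Format A 485/1265 = 38.3%, the hybrid format 549/1686 = 32.6% → Format A
Format A wins overall and in every industry group — no reversal.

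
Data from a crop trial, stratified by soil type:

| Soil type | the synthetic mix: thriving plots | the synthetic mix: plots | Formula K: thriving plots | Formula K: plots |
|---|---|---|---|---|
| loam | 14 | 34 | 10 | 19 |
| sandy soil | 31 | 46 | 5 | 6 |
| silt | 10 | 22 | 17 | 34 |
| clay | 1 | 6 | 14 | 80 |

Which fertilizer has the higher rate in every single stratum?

Loam: the synthetic mix 14/34 = 41.2%, Formula K 10/19 = 52.6% → Formula K
Sandy soil: the synthetic mix 31/46 = 67.4%, Formula K 5/6 = 83.3% → Formula K
Silt: the synthetic mix 10/22 = 45.5%, Formula K 17/34 = 50.0% → Formula K
Clay: the synthetic mix 1/6 = 16.7%, Formula K 14/80 = 17.5% → Formula K
Formula K has the higher rate in all 4 groups.

Formula K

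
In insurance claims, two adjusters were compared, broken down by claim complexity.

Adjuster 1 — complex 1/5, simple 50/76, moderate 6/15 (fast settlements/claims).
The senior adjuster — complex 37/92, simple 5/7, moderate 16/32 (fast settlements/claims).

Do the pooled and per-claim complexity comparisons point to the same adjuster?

Complex: Adjuster 1 1/5 = 20.0%, the senior adjuster 37/92 = 40.2% → the senior adjuster
Simple: Adjuster 1 50/76 = 65.8%, the senior adjuster 5/7 = 71.4% → the senior adjuster
Moderate: Adjuster 1 6/15 = 40.0%, the senior adjuster 16/32 = 50.0% → the senior adjuster
Overall: Adjuster 1 57/96 = 59.4%, the senior adjuster 58/131 = 44.3% → Adjuster 1
The senior adjuster wins each claim group but Adjuster 1 wins overall — the comparison reverses. The senior adjuster's claims skew toward complex, which has a lower base rate.

No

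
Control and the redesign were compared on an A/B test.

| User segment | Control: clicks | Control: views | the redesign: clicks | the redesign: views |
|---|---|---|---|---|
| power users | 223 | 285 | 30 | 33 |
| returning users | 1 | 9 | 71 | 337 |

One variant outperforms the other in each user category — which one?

the redesign

Power users: Control 223/285 = 78.2%, the redesign 30/33 = 90.9% → the redesign
Returning users: Control 1/9 = 11.1%, the redesign 71/337 = 21.1% → the redesign
The redesign has the higher rate in both groups.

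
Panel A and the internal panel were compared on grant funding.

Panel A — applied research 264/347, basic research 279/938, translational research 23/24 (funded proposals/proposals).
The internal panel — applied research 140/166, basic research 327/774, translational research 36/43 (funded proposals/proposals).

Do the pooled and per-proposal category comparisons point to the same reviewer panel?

No

Applied research: Panel A 264/347 = 76.1%, the internal panel 140/166 = 84.3% → the internal panel
Basic research: Panel A 279/938 = 29.7%, the internal panel 327/774 = 42.2% → the internal panel
Translational research: Panel A 23/24 = 95.8%, the internal panel 36/43 = 83.7% → Panel A
Overall: Panel A 566/1309 = 43.2%, the internal panel 503/983 = 51.2% → the internal panel
Neither sweeps: Panel A wins 1 of 3 groups, the internal panel wins 2. The internal panel wins overall but not every group — no Simpson reversal.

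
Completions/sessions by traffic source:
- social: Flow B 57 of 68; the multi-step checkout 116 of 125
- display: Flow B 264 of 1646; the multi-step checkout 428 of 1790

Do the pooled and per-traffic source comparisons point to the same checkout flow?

Yes

Social: Flow B 57/68 = 83.8%, the multi-step checkout 116/125 = 92.8% → the multi-step checkout
Display: Flow B 264/1646 = 16.0%, the multi-step checkout 428/1790 = 23.9% → the multi-step checkout
Overall: Flow B 321/1714 = 18.7%, the multi-step checkout 544/1915 = 28.4% → the multi-step checkout
The multi-step checkout wins overall and in every traffic group — no reversal.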